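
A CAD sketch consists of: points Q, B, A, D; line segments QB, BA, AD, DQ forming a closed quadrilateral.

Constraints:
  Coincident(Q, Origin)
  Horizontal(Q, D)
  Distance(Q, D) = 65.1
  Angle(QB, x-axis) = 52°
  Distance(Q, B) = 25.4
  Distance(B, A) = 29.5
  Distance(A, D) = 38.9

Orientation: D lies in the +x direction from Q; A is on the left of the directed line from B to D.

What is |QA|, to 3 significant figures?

53.2

Checks: QB at 52.00° ✓; |BA| = 29.50 ✓; |AD| = 38.90 ✓.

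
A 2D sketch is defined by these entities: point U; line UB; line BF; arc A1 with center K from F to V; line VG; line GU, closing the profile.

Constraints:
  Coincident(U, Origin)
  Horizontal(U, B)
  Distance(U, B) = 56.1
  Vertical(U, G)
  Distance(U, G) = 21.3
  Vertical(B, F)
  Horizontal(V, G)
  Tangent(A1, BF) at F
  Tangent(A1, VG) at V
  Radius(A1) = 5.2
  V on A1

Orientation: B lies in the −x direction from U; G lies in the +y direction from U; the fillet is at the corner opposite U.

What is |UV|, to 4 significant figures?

55.18

The virtual corner opposite U is at (-56.10, 21.30). A1 meets BF tangentially, so KF is at right angles to BF and since A1 is tangent to VG there, KV ⟂ VG, with radius 5.2, so the center K sits 5.2 in from both sides at K = (-50.90, 16.10). That places the tangent points at F = (-56.10, 16.10) on BF and V = (-50.90, 21.30) on VG. Then |UV| = |V − U| = 55.18.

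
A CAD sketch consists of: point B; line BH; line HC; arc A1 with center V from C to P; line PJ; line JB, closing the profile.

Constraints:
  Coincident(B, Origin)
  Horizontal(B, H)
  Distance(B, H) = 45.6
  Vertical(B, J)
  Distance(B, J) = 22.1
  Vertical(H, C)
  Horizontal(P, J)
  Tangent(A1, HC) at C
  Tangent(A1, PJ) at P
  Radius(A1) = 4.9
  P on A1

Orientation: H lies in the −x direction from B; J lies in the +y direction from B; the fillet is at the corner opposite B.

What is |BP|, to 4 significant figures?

46.31

B is at the origin; B and H share the same y with |BH| = 45.6 and H on the −x side, so H = (-45.60, 0.000). B and J share the same x with |BJ| = 22.1 and J on the +y side, so J = (0.000, 22.10). The virtual corner opposite B is at (-45.60, 22.10). The tangent condition forces VC to be normal to HC and tangency of A1 to PJ means the radius VP is perpendicular to PJ, with radius 4.9, so the center V sits 4.9 in from both sides at V = (-40.70, 17.20). That places the tangent points at C = (-45.60, 17.20) on HC and P = (-40.70, 22.10) on PJ. Then |BP| = |P − B| = 46.31.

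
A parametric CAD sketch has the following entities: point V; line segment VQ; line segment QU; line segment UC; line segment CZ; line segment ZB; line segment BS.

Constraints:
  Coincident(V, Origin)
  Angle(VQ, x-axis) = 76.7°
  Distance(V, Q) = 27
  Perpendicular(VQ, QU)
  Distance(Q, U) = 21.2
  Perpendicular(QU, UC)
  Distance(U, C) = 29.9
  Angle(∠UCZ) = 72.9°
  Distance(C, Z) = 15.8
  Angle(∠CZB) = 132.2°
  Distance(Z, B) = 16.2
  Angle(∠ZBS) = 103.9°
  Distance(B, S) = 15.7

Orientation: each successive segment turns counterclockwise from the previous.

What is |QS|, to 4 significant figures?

11.45

V is at the origin; VQ runs at 76.7° with length 27.0, so Q = (6.211, 26.28). VQ is perpendicular to QU, so QU runs at 166.7°; with |QU| = 21.2, U = (-14.42, 31.15). QU ⟂ UC, so UC runs at -103.3°; with |UC| = 29.9, C = (-21.30, 2.055). ∠UCZ = 72.9° gives CZ at 3.800° from the x-axis; with |CZ| = 15.8, Z = (-5.533, 3.102). ∠CZB = 132.2° gives ZB at 51.60° from the x-axis; with |ZB| = 16.2, B = (4.529, 15.80). ∠ZBS = 103.9° gives BS at 127.7° from the x-axis; with |BS| = 15.7, S = (-5.072, 28.22). Then |QS| = |S − Q| = 11.45.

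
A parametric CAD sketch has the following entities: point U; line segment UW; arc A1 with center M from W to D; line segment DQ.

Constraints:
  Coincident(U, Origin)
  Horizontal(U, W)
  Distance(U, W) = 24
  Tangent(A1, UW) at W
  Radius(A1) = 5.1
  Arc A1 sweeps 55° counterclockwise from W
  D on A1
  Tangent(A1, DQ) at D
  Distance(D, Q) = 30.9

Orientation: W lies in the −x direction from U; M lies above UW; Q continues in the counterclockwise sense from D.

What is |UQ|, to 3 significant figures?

27.6

U is at the origin; U and W share the same y with |UW| = 24.0 and W on the −x side, so W = (-24.0, 0.00). A1 meets UW tangentially, so MW is at right angles to UW, so M = W + (0, 5.1) = (-24.0, 5.10). On A1, W sits at bearing -90° from M; a 55° counterclockwise sweep puts D at bearing -35°, so D = M + 5.1·(cos -35°, sin -35°) = (-19.8, 2.17). A1 meets DQ tangentially, so MD is at right angles to DQ, so DQ runs along (−sin -35°, cos -35°); with |DQ| = 30.9, Q = (-2.10, 27.5). Then |UQ| = |Q − U| = 27.6.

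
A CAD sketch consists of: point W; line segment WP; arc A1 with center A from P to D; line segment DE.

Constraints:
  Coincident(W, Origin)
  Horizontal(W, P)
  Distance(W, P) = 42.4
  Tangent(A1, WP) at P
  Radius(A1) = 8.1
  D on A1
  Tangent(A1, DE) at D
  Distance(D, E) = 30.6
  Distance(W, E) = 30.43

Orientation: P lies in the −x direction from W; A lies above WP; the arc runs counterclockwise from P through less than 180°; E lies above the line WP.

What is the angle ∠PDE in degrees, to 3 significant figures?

156°

Checks: |WP| = 42.40 ✓; |AD| = 8.100 ✓; ∠(AD, DE) = 90.00° ✓; |DE| = 30.60 ✓; |WE| = 30.43 ✓.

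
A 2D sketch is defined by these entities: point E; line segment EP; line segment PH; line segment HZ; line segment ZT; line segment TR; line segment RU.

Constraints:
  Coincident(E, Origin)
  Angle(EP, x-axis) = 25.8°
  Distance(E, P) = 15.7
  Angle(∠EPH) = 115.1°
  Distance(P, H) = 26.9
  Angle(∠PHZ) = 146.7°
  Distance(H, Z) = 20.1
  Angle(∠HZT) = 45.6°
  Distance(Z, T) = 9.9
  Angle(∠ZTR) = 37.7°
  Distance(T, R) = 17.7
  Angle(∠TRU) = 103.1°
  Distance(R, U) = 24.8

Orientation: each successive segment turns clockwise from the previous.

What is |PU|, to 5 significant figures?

68.380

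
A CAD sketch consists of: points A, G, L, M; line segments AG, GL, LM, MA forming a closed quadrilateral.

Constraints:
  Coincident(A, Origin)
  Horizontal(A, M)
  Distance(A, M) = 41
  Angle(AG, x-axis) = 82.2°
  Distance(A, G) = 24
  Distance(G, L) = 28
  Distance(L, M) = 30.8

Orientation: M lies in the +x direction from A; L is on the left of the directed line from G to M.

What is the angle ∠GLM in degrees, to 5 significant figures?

98.578°

Checks: |GL| = 28.00 ✓; |LM| = 30.80 ✓.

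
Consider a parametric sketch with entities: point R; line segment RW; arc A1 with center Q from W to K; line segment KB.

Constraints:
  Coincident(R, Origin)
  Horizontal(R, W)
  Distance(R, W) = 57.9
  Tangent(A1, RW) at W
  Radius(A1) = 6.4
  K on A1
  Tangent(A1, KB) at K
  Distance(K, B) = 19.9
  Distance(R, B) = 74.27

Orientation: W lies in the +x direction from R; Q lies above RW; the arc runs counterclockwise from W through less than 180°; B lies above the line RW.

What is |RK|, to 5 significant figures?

64.068

R is at the origin; R and W share the same y with |RW| = 57.9 and W on the +x side, so W = (57.900, 0.0000). Since A1 is tangent to RW there, QW ⟂ RW, so Q = W + (0, 6.4) = (57.900, 6.4000). Since QK ⟂ KB (tangency), |QB| = √(6.4² + 19.9²) = 20.904 regardless of where K sits on A1. So B lies on both circle(R, 74.27) and circle(Q, 20.904); the above-RW intersection is B = (70.624, 22.985). K is the foot of the tangent from B: K = (63.927, 4.2462).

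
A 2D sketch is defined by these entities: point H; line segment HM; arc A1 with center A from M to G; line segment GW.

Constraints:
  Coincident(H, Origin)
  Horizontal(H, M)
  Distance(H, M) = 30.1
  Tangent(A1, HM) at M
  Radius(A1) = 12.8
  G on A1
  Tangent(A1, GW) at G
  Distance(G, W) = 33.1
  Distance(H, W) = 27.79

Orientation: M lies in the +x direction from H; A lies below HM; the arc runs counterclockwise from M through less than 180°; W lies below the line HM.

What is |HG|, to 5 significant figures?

21.257

Checks: |AG| = 12.80 ✓; ∠(AG, GW) = 90.00° ✓; |GW| = 33.10 ✓; |HW| = 27.79 ✓.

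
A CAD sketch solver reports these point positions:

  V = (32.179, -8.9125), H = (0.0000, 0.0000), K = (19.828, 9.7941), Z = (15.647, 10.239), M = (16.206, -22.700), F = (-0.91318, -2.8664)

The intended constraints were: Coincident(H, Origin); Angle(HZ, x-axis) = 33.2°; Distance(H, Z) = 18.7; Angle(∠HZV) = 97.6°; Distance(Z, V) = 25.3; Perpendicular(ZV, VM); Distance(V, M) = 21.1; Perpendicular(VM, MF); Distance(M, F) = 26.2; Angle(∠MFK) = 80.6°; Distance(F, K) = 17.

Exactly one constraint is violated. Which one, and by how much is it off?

Distance(F, K) = 17 — off by 7.30.

H = (0.00, 0.00) ✓; HZ at 33.20° ✓; |HZ| = 18.70 ✓; ∠HZV = 97.60° ✓; |ZV| = 25.30 ✓; ∠(ZV, VM) = 90.00° ✓; |VM| = 21.10 ✓; ∠(VM, MF) = 90.00° ✓; |MF| = 26.20 ✓; ∠MFK = 80.60° ✓; |FK| = 24.30 ✗.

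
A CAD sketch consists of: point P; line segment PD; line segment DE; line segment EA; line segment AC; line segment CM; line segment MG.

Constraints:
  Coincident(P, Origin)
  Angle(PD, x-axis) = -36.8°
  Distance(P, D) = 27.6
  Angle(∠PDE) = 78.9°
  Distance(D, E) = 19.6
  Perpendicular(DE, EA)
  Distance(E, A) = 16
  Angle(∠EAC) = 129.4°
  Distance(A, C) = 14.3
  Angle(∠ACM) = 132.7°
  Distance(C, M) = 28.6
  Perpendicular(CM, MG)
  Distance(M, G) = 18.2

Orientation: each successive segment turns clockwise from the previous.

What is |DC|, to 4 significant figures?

26.49

The perpendicularity gives EA at right angles to DE, so EA runs at 132.1°; with |EA| = 16.0, A = (-3.169, -17.80). ∠EAC = 129.4° gives AC at 81.50° from the x-axis; with |AC| = 14.3, C = (-1.056, -3.659). Then |DC| = |C − D| = 26.49.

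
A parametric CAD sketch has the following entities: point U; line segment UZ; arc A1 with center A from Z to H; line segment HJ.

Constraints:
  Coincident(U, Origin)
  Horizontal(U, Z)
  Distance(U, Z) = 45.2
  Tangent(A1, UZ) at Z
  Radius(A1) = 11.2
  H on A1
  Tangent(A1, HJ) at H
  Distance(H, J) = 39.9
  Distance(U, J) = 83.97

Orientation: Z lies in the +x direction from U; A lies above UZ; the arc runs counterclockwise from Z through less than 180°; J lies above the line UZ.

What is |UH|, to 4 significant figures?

55.68

U is at the origin; UZ is horizontal with |UZ| = 45.2 and Z on the +x side, so Z = (45.20, 0.000). Tangency of A1 to UZ means the radius AZ is perpendicular to UZ, so A = Z + (0, 11.2) = (45.20, 11.20). Since AH ⟂ HJ (tangency), |AJ| = √(11.2² + 39.9²) = 41.44 regardless of where H sits on A1. So J lies on both circle(U, 83.97) and circle(A, 41.44); the above-UZ intersection is J = (72.48, 42.40). H is the foot of the tangent from J: H = (55.31, 6.380).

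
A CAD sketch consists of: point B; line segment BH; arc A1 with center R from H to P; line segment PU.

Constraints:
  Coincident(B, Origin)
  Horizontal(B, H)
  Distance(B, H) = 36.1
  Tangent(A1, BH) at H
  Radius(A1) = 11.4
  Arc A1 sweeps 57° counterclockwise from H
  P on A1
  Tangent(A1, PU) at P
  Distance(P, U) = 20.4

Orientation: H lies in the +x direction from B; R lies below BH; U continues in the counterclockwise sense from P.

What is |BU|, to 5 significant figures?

27.117

B is at the origin; B and H share the same y with |BH| = 36.1 and H on the +x side, so H = (36.100, 0.0000). Tangency of A1 to BH means the radius RH is perpendicular to BH, so R = H + (0, -11.4) = (36.100, -11.400). On A1, H sits at bearing 90° from R; a 57° counterclockwise sweep puts P at bearing 147°, so P = R + 11.4·(cos 147°, sin 147°) = (26.539, -5.1911). A1 meets PU tangentially, so RP is at right angles to PU, so PU runs along (−sin 147°, cos 147°); with |PU| = 20.4, U = (15.429, -22.300). Then |BU| = |U − B| = 27.117.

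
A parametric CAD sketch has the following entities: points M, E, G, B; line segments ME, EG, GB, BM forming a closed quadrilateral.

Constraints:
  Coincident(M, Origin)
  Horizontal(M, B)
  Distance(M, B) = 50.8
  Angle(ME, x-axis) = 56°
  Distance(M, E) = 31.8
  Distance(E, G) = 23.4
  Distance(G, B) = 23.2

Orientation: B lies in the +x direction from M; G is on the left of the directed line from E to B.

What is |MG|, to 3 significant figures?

45.5

M is at the origin; M and B share the same y with |MB| = 50.8 and B in +x, so B = (50.8, 0). ME runs at 56.0° with |ME| = 31.8, so E = (17.8, 26.4). G is determined by |EG| = 23.4 and |GB| = 23.2 together: it lies at the intersection of circle(E, 23.4) and circle(B, 23.2). With |EB| = 42.3, the foot of the radical line on EB is 21.2 from E and the perpendicular offset is √(23.4² − 21.2²) = 9.83. Taking the left-of-EB solution: G = (40.5, 20.8).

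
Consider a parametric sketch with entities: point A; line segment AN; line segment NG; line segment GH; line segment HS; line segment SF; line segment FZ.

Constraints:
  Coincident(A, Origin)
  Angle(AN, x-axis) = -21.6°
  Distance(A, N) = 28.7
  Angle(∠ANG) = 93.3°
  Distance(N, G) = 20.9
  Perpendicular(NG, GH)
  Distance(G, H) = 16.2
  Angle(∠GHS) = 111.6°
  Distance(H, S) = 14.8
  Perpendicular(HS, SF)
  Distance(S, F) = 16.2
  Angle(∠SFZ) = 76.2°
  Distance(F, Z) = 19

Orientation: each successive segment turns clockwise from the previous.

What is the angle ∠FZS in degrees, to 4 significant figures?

46.11°

A is at the origin; AN runs at -21.6° with length 28.7, so N = (26.68, -10.57). ∠ANG = 93.3° gives NG at -108.3° from the x-axis; with |NG| = 20.9, G = (20.12, -30.41). The perpendicularity gives GH at right angles to NG, so GH runs at 161.7°; with |GH| = 16.2, H = (4.741, -25.32). ∠GHS = 111.6° gives HS at 93.30° from the x-axis; with |HS| = 14.8, S = (3.890, -10.55). HS is perpendicular to SF, so SF runs at 3.300°; with |SF| = 16.2, F = (20.06, -9.613). ∠SFZ = 76.2° gives FZ at -100.5° from the x-axis; with |FZ| = 19.0, Z = (16.60, -28.30). Then cos ∠FZS = ZF·ZS / (|ZF||ZS|), giving 46.11°.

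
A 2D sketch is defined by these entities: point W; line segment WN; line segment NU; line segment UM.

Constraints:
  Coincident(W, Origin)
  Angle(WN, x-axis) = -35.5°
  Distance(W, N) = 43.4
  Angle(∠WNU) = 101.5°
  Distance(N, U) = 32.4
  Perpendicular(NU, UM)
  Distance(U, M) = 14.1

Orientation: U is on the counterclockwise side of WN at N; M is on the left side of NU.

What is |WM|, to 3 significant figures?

49.9

W is at the origin; WN runs at -35.5° with length 43.4, so N = 43.4·(cos -35.5°, sin -35.5°) = (35.3, -25.2). ∠WNU = 101.5°, so NU runs at -35.5° + (180° − 101.5°) = 43.0° from the x-axis; with |NU| = 32.4, U = N + 32.4·(cos 43.0°, sin 43.0°) = (59.0, -3.11). NU ⟂ UM; with |UM| = 14.1 on the left of NU, M = U + 14.1·(-0.682, 0.731) = (49.4, 7.21). Then |WM| = |M − W| = 49.9.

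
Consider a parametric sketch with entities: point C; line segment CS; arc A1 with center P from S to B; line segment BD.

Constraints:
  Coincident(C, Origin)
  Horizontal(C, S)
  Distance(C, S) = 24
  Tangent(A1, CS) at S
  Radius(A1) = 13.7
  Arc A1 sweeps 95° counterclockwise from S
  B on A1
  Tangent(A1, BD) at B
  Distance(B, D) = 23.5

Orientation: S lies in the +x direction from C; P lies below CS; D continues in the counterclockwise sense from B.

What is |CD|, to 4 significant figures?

40.26

On A1, S sits at bearing 90° from P; a 95° counterclockwise sweep puts B at bearing 185°, so B = P + 13.7·(cos 185°, sin 185°) = (10.35, -14.89). The tangent condition forces PB to be normal to BD, so BD runs along (−sin 185°, cos 185°); with |BD| = 23.5, D = (12.40, -38.30). Then |CD| = |D − C| = 40.26.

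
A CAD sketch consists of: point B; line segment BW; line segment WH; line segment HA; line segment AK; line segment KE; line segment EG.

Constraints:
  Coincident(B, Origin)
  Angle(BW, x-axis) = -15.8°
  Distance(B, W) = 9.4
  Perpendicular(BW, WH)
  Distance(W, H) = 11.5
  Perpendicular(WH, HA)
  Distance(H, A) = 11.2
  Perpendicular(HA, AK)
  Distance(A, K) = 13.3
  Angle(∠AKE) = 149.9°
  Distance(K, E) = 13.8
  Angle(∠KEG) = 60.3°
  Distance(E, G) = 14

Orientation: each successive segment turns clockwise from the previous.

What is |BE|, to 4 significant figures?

14.66

B is at the origin; BW runs at -15.8° with length 9.4, so W = (9.045, -2.559). BW ⟂ WH, so WH runs at -105.8°; with |WH| = 11.5, H = (5.914, -13.62). WH is perpendicular to HA, so HA runs at 164.2°; with |HA| = 11.2, A = (-4.863, -10.58). HA is perpendicular to AK, so AK runs at 74.20°; with |AK| = 13.3, K = (-1.242, 2.222). ∠AKE = 149.9° gives KE at 44.10° from the x-axis; with |KE| = 13.8, E = (8.668, 11.83). Then |BE| = |E − B| = 14.66.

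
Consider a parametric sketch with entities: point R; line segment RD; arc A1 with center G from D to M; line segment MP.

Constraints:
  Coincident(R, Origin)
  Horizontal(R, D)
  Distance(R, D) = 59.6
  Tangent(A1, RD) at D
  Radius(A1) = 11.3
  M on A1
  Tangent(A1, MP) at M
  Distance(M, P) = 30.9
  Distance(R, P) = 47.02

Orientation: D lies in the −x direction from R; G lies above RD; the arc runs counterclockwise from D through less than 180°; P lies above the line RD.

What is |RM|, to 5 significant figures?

50.164

R is at the origin; RD is horizontal with |RD| = 59.6 and D on the −x side, so D = (-59.600, 0.0000). A1 meets RD tangentially, so GD is at right angles to RD, so G = D + (0, 11.3) = (-59.600, 11.300). Since GM ⟂ MP (tangency), |GP| = √(11.3² + 30.9²) = 32.901 regardless of where M sits on A1. So P lies on both circle(R, 47.02) and circle(G, 32.901); the above-RD intersection is P = (-34.224, 32.242). M is the foot of the tangent from P: M = (-49.852, 5.5852).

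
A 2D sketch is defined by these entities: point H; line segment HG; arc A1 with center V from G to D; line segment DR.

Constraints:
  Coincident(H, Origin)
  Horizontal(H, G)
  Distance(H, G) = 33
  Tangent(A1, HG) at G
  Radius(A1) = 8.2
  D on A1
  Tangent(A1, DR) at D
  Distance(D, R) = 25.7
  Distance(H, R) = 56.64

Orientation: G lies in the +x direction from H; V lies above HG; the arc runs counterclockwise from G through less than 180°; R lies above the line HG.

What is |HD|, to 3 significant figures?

41.4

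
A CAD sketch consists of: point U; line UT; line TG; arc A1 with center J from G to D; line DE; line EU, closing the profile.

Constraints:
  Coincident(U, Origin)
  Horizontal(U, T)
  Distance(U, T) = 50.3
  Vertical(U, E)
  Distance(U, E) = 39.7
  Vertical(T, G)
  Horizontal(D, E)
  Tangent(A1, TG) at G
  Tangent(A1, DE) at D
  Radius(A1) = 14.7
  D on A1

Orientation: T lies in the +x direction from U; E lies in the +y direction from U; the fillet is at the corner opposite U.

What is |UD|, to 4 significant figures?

53.32

U is at the origin; U and T share the same y with |UT| = 50.3 and T on the +x side, so T = (50.30, 0.000). UE is vertical with |UE| = 39.7 and E on the +y side, so E = (0.000, 39.70). The virtual corner opposite U is at (50.30, 39.70). A1 meets TG tangentially, so JG is at right angles to TG and tangency of A1 to DE means the radius JD is perpendicular to DE, with radius 14.7, so the center J sits 14.7 in from both sides at J = (35.60, 25.00). That places the tangent points at G = (50.30, 25.00) on TG and D = (35.60, 39.70) on DE. Then |UD| = |D − U| = 53.32.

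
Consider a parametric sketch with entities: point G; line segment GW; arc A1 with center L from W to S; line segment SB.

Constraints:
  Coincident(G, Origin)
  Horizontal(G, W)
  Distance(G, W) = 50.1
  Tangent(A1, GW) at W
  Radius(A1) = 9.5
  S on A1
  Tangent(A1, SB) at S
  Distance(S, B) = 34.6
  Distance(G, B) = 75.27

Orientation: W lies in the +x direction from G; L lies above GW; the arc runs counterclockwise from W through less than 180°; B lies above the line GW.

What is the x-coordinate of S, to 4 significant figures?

59.59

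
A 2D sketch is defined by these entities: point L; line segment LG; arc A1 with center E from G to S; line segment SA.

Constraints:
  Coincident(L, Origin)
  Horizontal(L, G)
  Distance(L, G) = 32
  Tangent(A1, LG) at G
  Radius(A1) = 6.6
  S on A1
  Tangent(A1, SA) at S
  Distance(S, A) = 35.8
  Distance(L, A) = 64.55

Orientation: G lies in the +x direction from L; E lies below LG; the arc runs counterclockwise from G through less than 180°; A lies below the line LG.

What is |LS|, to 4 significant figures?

29.78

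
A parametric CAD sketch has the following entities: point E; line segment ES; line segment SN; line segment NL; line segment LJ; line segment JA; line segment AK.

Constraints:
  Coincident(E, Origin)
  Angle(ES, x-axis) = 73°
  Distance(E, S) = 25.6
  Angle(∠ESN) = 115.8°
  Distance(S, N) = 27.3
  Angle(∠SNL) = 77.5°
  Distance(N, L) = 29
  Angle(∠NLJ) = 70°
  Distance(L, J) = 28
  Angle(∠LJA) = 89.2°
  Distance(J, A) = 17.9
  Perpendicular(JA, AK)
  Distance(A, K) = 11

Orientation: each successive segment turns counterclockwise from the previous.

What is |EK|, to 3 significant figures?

33.3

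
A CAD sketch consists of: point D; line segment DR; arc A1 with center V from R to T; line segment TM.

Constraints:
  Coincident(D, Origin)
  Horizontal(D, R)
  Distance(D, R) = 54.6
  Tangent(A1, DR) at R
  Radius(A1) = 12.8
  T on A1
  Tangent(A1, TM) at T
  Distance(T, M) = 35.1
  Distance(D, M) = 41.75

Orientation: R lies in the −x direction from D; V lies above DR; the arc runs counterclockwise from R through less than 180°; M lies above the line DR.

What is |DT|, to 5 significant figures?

44.456

D is at the origin; DR is horizontal with |DR| = 54.6 and R on the −x side, so R = (-54.600, 0.0000). Since A1 is tangent to DR there, VR ⟂ DR, so V = R + (0, 12.8) = (-54.600, 12.800). Since VT ⟂ TM (tangency), |VM| = √(12.8² + 35.1²) = 37.361 regardless of where T sits on A1. So M lies on both circle(D, 41.75) and circle(V, 37.361); the above-DR intersection is M = (-23.966, 34.186). T is the foot of the tangent from M: T = (-44.121, 5.4500).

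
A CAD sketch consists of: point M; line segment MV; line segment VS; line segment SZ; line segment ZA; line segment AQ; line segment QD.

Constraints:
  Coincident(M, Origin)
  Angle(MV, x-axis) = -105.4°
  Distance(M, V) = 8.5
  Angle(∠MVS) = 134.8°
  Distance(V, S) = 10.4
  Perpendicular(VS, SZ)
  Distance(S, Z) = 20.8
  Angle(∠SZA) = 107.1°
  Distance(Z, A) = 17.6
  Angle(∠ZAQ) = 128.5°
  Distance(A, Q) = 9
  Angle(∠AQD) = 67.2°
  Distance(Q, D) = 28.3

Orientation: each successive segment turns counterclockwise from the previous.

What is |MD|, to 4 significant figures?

15.94

M is at the origin; MV runs at -105.4° with length 8.5, so V = (-2.257, -8.195). ∠MVS = 134.8° gives VS at -60.20° from the x-axis; with |VS| = 10.4, S = (2.911, -17.22). VS is perpendicular to SZ, so SZ runs at 29.80°; with |SZ| = 20.8, Z = (20.96, -6.883). ∠SZA = 107.1° gives ZA at 102.7° from the x-axis; with |ZA| = 17.6, A = (17.09, 10.29). ∠ZAQ = 128.5° gives AQ at 154.2° from the x-axis; with |AQ| = 9.0, Q = (8.989, 14.20). ∠AQD = 67.2° gives QD at -93.00° from the x-axis; with |QD| = 28.3, D = (7.508, -14.06). Then |MD| = |D − M| = 15.94.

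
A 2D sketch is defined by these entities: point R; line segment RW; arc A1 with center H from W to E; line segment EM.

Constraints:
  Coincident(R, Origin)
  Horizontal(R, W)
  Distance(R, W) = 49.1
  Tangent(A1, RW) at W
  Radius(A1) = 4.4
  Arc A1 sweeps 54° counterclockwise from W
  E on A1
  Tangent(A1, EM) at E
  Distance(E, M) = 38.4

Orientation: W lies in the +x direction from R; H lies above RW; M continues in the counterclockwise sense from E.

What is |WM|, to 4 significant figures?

42.00

On A1, W sits at bearing -90° from H; a 54° counterclockwise sweep puts E at bearing -36°, so E = H + 4.4·(cos -36°, sin -36°) = (52.66, 1.814). Since A1 is tangent to EM there, HE ⟂ EM, so EM runs along (−sin -36°, cos -36°); with |EM| = 38.4, M = (75.23, 32.88). Then |WM| = |M − W| = 42.00.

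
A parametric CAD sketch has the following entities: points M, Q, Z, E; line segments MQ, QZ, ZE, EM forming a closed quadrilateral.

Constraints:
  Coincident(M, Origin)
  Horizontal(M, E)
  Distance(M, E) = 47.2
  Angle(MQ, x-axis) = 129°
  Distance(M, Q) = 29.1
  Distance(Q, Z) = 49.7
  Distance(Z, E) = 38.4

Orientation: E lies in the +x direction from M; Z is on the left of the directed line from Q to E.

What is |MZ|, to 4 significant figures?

45.58

Checks: |QZ| = 49.70 ✓; |ZE| = 38.40 ✓.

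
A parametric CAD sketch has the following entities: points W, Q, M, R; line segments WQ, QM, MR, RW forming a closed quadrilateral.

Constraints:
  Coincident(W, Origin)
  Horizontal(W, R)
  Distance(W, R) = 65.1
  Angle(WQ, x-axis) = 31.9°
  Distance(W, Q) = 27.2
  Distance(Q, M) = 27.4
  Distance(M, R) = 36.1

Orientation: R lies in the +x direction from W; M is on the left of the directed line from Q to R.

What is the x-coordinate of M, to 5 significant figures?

45.416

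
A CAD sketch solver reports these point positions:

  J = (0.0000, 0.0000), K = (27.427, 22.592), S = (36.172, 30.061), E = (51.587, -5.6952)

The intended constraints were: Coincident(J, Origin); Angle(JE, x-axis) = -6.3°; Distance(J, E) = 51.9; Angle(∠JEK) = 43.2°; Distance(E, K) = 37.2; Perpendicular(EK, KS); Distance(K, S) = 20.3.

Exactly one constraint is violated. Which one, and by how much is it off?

Distance(K, S) = 20.3 — off by 8.80.

J = (0.00, 0.00) ✓; JE at -6.300° ✓; |JE| = 51.90 ✓; ∠JEK = 43.20° ✓; |EK| = 37.20 ✓; ∠(EK, KS) = 90.00° ✓; |KS| = 11.50 ✗.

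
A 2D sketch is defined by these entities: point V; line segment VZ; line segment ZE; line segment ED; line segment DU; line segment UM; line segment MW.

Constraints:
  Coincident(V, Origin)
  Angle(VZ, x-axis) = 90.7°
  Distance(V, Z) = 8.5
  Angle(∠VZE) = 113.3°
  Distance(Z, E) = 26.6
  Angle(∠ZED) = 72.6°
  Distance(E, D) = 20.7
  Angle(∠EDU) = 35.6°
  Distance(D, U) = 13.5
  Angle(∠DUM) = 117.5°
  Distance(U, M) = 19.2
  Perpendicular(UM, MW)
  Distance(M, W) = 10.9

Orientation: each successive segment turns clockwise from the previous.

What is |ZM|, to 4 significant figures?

30.38

V is at the origin; VZ runs at 90.7° with length 8.5, so Z = (-0.1038, 8.499). ∠VZE = 113.3° gives ZE at 24.00° from the x-axis; with |ZE| = 26.6, E = (24.20, 19.32). ∠ZED = 72.6° gives ED at -83.40° from the x-axis; with |ED| = 20.7, D = (26.58, -1.244). ∠EDU = 35.6° gives DU at 132.2° from the x-axis; with |DU| = 13.5, U = (17.51, 8.757). ∠DUM = 117.5° gives UM at 69.70° from the x-axis; with |UM| = 19.2, M = (24.17, 26.76). Then |ZM| = |M − Z| = 30.38.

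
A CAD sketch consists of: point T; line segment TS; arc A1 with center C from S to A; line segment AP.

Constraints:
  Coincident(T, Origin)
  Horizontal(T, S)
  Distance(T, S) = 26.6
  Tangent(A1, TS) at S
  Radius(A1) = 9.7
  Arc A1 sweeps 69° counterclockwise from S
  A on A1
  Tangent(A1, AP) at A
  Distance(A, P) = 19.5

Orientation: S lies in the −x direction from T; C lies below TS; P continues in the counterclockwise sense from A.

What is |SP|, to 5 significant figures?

29.226

T is at the origin; T and S share the same y with |TS| = 26.6 and S on the −x side, so S = (-26.600, 0.0000). The tangent condition forces CS to be normal to TS, so C = S + (0, -9.7) = (-26.600, -9.7000). On A1, S sits at bearing 90° from C; a 69° counterclockwise sweep puts A at bearing 159°, so A = C + 9.7·(cos 159°, sin 159°) = (-35.656, -6.2238). Since A1 is tangent to AP there, CA ⟂ AP, so AP runs along (−sin 159°, cos 159°); with |AP| = 19.5, P = (-42.644, -24.429). Then |SP| = |P − S| = 29.226.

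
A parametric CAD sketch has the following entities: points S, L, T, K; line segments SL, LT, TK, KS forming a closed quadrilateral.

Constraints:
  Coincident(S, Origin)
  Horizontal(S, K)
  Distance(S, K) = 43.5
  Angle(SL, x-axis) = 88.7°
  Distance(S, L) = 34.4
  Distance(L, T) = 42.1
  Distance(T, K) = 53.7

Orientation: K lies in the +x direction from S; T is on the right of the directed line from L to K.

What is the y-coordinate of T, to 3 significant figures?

-6.35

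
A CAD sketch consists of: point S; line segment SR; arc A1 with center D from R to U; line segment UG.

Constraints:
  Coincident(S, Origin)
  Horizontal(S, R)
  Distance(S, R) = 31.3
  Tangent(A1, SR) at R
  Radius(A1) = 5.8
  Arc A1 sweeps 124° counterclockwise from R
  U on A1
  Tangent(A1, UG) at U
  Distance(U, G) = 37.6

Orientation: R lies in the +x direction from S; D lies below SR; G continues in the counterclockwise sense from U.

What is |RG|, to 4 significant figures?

43.36

S is at the origin; SR is horizontal with |SR| = 31.3 and R on the +x side, so R = (31.30, 0.000). Since A1 is tangent to SR there, DR ⟂ SR, so D = R + (0, -5.8) = (31.30, -5.800). On A1, R sits at bearing 90° from D; a 124° counterclockwise sweep puts U at bearing 214°, so U = D + 5.8·(cos 214°, sin 214°) = (26.49, -9.043). A1 meets UG tangentially, so DU is at right angles to UG, so UG runs along (−sin 214°, cos 214°); with |UG| = 37.6, G = (47.52, -40.22). Then |RG| = |G − R| = 43.36.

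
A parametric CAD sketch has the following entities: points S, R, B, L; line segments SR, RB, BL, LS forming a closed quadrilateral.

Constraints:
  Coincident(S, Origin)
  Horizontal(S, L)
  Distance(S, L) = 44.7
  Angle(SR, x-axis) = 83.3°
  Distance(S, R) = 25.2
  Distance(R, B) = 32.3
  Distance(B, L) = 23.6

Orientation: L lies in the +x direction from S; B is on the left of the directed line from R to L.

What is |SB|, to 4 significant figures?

41.14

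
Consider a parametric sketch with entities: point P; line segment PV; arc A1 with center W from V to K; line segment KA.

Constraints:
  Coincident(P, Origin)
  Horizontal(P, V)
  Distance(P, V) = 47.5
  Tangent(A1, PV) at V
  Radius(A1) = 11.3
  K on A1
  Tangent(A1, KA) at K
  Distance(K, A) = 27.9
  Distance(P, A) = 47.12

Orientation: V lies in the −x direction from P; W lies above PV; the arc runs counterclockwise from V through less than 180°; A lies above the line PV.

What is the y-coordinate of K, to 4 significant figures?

8.821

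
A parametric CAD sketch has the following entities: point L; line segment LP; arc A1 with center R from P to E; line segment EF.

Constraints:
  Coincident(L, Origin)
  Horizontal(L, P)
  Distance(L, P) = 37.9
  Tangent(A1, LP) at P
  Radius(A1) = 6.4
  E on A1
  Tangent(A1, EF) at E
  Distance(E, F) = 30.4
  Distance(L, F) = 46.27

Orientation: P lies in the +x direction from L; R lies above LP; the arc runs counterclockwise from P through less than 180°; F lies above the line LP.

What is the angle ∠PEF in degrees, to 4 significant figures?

120.6°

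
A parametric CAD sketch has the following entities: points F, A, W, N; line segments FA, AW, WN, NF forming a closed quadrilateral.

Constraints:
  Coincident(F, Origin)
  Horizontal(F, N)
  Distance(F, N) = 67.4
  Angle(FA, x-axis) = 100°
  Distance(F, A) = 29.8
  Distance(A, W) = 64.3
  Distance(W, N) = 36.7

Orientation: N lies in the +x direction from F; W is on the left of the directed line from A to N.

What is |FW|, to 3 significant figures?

68.8

F is at the origin; F and N share the same y with |FN| = 67.4 and N in +x, so N = (67.4, 0). FA runs at 100.0° with |FA| = 29.8, so A = (-5.17, 29.3). W is determined by |AW| = 64.3 and |WN| = 36.7 together: it lies at the intersection of circle(A, 64.3) and circle(N, 36.7). With |AN| = 78.3, the foot of the radical line on AN is 56.9 from A and the perpendicular offset is √(64.3² − 56.9²) = 29.9. Taking the left-of-AN solution: W = (58.8, 35.7).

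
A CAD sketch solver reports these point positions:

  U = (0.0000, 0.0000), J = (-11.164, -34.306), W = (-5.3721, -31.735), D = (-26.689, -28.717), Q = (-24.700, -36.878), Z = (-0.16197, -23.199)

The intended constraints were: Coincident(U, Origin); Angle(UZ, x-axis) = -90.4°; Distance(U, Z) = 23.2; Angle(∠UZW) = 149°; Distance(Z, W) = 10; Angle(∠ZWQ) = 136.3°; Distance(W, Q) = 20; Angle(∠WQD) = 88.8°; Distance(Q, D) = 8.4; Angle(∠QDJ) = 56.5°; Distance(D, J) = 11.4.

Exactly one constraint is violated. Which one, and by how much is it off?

Distance(D, J) = 11.4 — off by 5.10.

U = (0.00, 0.00) ✓; UZ at -90.40° ✓; |UZ| = 23.20 ✓; ∠UZW = 149.0° ✓; |ZW| = 10.00 ✓; ∠ZWQ = 136.3° ✓; |WQ| = 20.00 ✓; ∠WQD = 88.80° ✓; |QD| = 8.400 ✓; ∠QDJ = 56.50° ✓; |DJ| = 16.50 ✗.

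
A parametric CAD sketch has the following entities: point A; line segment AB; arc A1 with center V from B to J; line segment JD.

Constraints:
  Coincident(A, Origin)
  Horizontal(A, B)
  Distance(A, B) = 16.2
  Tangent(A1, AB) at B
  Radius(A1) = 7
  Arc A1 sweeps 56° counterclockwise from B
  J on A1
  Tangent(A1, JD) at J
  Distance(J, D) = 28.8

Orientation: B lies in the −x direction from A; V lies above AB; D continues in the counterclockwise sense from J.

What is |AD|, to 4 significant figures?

27.56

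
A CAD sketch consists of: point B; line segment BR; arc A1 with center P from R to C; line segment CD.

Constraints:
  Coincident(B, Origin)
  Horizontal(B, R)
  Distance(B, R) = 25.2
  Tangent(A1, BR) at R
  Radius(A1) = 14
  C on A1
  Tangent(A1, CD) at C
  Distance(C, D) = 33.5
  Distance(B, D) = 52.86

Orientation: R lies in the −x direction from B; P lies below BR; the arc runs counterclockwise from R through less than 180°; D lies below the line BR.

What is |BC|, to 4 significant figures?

42.80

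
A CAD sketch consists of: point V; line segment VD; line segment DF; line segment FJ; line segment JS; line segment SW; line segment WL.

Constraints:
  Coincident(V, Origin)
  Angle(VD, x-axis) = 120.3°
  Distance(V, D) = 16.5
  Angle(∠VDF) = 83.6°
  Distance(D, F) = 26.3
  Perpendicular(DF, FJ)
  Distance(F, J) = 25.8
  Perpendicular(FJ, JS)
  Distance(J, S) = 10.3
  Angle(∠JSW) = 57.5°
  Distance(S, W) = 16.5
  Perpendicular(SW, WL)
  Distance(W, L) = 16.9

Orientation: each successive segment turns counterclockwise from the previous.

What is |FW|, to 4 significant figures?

11.97

FJ is perpendicular to JS, so JS runs at 36.70°; with |JS| = 10.3, S = (-5.734, -16.00). ∠JSW = 57.5° gives SW at 159.2° from the x-axis; with |SW| = 16.5, W = (-21.16, -10.14). Then |FW| = |W − F| = 11.97.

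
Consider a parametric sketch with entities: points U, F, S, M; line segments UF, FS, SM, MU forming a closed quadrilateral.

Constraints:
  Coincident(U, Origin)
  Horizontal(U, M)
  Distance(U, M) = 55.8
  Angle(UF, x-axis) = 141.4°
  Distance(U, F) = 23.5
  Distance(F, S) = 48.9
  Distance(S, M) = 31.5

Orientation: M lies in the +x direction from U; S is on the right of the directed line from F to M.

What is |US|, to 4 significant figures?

26.31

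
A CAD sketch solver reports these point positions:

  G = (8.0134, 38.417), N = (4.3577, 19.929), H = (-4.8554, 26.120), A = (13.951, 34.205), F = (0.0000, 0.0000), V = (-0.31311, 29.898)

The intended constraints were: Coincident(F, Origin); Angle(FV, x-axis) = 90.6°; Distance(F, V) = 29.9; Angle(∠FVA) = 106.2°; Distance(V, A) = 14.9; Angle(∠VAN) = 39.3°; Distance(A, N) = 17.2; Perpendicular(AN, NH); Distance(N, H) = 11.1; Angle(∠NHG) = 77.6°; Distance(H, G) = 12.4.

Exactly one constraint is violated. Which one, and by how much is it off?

Distance(H, G) = 12.4 — off by 5.40.

F = (0.00, 0.00) ✓; FV at 90.60° ✓; |FV| = 29.90 ✓; ∠FVA = 106.2° ✓; |VA| = 14.90 ✓; ∠VAN = 39.30° ✓; |AN| = 17.20 ✓; ∠(AN, NH) = 90.00° ✓; |NH| = 11.10 ✓; ∠NHG = 77.60° ✓; |HG| = 17.80 ✗.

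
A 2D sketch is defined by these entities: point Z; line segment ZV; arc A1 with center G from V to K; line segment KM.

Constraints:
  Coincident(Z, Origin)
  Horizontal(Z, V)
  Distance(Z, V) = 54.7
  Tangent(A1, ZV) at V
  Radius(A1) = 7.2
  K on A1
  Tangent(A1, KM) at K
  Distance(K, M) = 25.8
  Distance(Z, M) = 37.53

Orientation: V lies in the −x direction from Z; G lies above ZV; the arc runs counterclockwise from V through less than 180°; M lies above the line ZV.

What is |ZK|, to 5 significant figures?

49.625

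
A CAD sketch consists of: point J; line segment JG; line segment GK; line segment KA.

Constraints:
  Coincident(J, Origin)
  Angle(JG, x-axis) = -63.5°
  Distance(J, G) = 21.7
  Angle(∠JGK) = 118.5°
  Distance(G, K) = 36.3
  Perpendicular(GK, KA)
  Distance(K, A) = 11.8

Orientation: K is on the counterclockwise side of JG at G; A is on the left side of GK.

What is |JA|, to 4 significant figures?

47.22

J is at the origin; JG runs at -63.5° with length 21.7, so G = 21.7·(cos -63.5°, sin -63.5°) = (9.682, -19.42). ∠JGK = 118.5°, so GK runs at -63.5° + (180° − 118.5°) = -2.000° from the x-axis; with |GK| = 36.3, K = G + 36.3·(cos -2.000°, sin -2.000°) = (45.96, -20.69). GK ⟂ KA; with |KA| = 11.8 on the left of GK, A = K + 11.8·(0.03490, 0.9994) = (46.37, -8.894). Then |JA| = |A − J| = 47.22.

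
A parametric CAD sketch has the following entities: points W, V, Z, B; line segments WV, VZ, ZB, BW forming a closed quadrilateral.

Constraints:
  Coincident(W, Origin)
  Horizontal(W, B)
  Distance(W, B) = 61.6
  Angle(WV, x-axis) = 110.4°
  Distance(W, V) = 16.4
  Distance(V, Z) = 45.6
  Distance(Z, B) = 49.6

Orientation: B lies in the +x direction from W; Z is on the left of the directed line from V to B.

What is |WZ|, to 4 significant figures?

51.71

Checks: |VZ| = 45.60 ✓; |ZB| = 49.60 ✓.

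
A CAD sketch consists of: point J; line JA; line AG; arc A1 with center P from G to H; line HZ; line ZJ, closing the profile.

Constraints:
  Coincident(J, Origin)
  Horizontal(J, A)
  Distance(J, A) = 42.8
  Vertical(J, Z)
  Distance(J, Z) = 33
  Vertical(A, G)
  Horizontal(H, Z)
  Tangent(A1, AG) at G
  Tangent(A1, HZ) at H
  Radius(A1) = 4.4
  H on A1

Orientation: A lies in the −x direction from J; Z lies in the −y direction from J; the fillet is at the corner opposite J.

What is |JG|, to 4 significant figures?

51.48

J is at the origin; JA is horizontal with |JA| = 42.8 and A on the −x side, so A = (-42.80, 0.000). JZ is vertical with |JZ| = 33.0 and Z on the −y side, so Z = (0.000, -33.00). The virtual corner opposite J is at (-42.80, -33.00). Since A1 is tangent to AG there, PG ⟂ AG and since A1 is tangent to HZ there, PH ⟂ HZ, with radius 4.4, so the center P sits 4.4 in from both sides at P = (-38.40, -28.60). That places the tangent points at G = (-42.80, -28.60) on AG and H = (-38.40, -33.00) on HZ. Then |JG| = |G − J| = 51.48.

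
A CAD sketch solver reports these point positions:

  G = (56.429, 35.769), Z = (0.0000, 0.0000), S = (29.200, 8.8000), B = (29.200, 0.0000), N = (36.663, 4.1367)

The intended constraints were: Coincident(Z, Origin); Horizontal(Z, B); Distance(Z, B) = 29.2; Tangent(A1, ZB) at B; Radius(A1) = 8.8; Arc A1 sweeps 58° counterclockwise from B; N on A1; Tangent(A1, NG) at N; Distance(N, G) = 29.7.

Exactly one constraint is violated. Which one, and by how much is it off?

Distance(N, G) = 29.7 — off by 7.60.

Z = (0.00, 0.00) ✓; Z.y = 0.00, B.y = 0.00 ✓; |ZB| = 29.20 ✓; ∠(SB, BZ) = 90.00° ✓; |SB| = 8.800 ✓; bearing(S→N) − bearing(S→B) = 58.00° ✓; |SN| = 8.800 ✓; ∠(SN, NG) = 90.00° ✓; |NG| = 37.30 ✗.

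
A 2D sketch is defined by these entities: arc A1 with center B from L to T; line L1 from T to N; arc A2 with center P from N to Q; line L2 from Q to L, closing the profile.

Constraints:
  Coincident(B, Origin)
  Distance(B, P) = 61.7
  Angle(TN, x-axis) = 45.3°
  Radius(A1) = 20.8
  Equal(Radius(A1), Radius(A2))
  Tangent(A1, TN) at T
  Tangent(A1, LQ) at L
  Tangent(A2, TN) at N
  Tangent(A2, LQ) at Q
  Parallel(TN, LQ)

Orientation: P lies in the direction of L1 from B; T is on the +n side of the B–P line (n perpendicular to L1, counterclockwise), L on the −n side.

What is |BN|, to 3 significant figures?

65.1

The slot axis is L1's direction at 45.3°, so u = (cos 45.3°, sin 45.3°) = (0.703, 0.711) and n = (−sin 45.3°, cos 45.3°) = (-0.711, 0.703). B is at the origin and P lies 61.7 along u from B, so P = 61.7·u = (43.4, 43.9). Tangency of A1 to both parallel lines with radius 20.8 puts T and L at B ± 20.8·n: T = (-14.8, 14.6), L = (14.8, -14.6). Equal radii place N and Q the same way about P: N = P + 20.8·n = (28.6, 58.5), Q = P − 20.8·n = (58.2, 29.2). Then |BN| = |N − B| = 65.1.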